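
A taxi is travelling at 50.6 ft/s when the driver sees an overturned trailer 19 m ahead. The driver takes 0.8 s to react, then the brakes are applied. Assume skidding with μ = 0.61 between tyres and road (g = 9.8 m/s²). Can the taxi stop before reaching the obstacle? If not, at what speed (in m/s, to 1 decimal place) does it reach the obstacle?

No — it strikes the obstacle at 12.6 m/s

50.6 ft/s × 0.3048 = 15.4229 m/s.
a = μg = 0.61 × 9.8 = 5.978 m/s².
Reaction distance = 15.4229 × 0.8 = 12.338 m.
Braking distance needed to stop: v²/(2a) = 237.866 / 11.956 = 19.895 m, so total needed = 12.338 + 19.895 = 32.233 m > 19 m — it cannot stop.
Distance remaining when braking begins: 19 − 12.338 = 6.662 m.
v² = v₀² − 2a·d = 237.866 − 2 × 5.978 × 6.662 = 158.215 m²/s².
v = √158.215 = 12.578 m/s.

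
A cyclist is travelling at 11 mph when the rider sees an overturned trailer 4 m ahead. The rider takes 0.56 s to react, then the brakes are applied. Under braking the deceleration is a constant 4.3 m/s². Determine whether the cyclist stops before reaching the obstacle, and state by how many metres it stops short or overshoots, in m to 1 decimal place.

11 mph × 0.44704 = 4.9174 m/s.
Reaction distance = 4.9174 × 0.56 = 2.754 m.
Braking distance = v²/(2a) = 24.181 / 8.600 = 2.812 m.
Total stopping distance = 2.754 + 2.812 = 5.566 m, vs 4 m available — it cannot stop in time and overshoots by 5.566 − 4 = 1.566 m.

No — it overshoots by 1.6 m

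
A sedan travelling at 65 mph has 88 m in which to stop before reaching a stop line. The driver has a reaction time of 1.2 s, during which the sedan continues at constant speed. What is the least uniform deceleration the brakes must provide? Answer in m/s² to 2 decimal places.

65 mph × 0.44704 = 29.0576 m/s.
Distance covered during reaction = 29.0576 × 1.2 = 34.869 m.
Distance available for braking: 88 − 34.869 = 53.131 m.
v² = 2a·d ⇒ a = v²/(2d) = 29.0576² / (2 × 53.131) = 844.344 / 106.262 = 7.9459 m/s².

Required deceleration ≈ 7.95 m/s²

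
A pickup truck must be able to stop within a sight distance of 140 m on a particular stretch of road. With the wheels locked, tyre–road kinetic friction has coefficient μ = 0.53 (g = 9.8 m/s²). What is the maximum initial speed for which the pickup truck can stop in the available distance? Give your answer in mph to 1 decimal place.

Maximum speed ≈ 85.3 mph

a = μg = 0.53 × 9.8 = 5.194 m/s².
v²/(2a) = d ⇒ v = √(2 × 5.194 × 140) = √1454.32 = 38.1355 m/s.
38.1355 m/s ÷ 0.44704 = 85.307 mph.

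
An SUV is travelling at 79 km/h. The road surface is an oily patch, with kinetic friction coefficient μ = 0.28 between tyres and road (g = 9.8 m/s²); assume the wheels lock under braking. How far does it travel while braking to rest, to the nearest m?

79 km/h ÷ 3.6 = 21.9444 m/s.
a = μg = 0.28 × 9.8 = 2.744 m/s².
Braking distance = v²/(2a) = 21.9444² / (2 × 2.744) = 481.557 / 5.488 = 87.747 m.

Braking distance ≈ 88 m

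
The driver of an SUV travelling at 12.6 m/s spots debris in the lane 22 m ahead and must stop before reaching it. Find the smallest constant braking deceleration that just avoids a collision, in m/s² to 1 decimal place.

Required deceleration ≈ 3.6 m/s²

v² = 2a·d ⇒ a = v²/(2d) = 12.6000² / (2 × 22.000) = 158.760 / 44.000 = 3.6082 m/s².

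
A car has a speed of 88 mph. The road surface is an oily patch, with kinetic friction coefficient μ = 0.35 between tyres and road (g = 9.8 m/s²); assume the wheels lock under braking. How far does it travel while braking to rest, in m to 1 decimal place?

Braking distance ≈ 225.6 m

88 mph × 0.44704 = 39.3395 m/s.
a = μg = 0.35 × 9.8 = 3.430 m/s².
Braking distance = v²/(2a) = 39.3395² / (2 × 3.430) = 1547.596 / 6.860 = 225.597 m.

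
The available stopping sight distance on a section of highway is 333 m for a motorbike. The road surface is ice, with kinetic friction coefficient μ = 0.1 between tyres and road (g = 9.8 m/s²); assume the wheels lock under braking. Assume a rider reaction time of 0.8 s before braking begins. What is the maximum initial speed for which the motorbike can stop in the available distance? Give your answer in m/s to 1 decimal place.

a = μg = 0.1 × 9.8 = 0.980 m/s².
Stopping distance: v·t_r + v²/(2a) = 333 with t_r = 0.8 s and a = 0.980 m/s².
So v² + 1.568 v − 652.68 = 0.
Positive root: v = −a·t_r + √((a·t_r)² + 2a·d) = −0.784 + √(0.615 + 652.68) = 24.7756 m/s.

Maximum speed ≈ 24.8 m/s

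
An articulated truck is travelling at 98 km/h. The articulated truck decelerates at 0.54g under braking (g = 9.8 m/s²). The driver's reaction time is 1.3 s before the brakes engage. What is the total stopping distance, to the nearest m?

98 km/h ÷ 3.6 = 27.2222 m/s.
a = 0.54 × 9.8 = 5.292 m/s².
Reaction distance = v·t_r = 27.2222 × 1.3 = 35.389 m.
Braking distance = v²/(2a) = 27.2222² / (2 × 5.292) = 741.048 / 10.584 = 70.016 m.
Total = 35.389 + 70.016 = 105.405 m.

Total stopping distance ≈ 105 m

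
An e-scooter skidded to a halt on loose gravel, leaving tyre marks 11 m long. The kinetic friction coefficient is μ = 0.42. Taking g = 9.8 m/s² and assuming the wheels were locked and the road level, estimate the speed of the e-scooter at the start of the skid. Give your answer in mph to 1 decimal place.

Initial speed ≈ 21.3 mph

Deceleration a = μg = 0.42 × 9.8 = 4.116 m/s².
v = √(2a·d) = √(2 × 4.116 × 11) = √90.552 = 9.5159 m/s.
= 9.5159 ÷ 0.44704 = 21.286 mph.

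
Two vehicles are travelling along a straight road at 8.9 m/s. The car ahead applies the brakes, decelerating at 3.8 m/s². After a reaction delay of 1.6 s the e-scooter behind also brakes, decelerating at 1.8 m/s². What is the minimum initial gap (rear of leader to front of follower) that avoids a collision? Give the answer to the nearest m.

Minimum gap ≈ 26 m

Leader travels v²/(2a_L) = 79.210 / 7.600 = 10.422 m before stopping.
Follower covers v·t_r = 8.9000 × 1.6 = 14.240 m while reacting, then v²/(2a_F) = 79.210 / 3.600 = 22.003 m while braking, for a total of 14.240 + 22.003 = 36.243 m.
Since a_F ≤ a_L and the follower starts braking later, the follower is never slower than the leader, so the closest approach is when both have stopped.
Minimum gap = 36.243 − 10.422 = 25.821 m.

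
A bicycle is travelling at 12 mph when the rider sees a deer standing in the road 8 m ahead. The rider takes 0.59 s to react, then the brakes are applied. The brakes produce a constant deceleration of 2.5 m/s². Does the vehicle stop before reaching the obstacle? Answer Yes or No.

12 mph × 0.44704 = 5.3645 m/s.
Reaction distance = 5.3645 × 0.59 = 3.165 m.
Braking distance = v²/(2a) = 28.778 / 5.000 = 5.756 m.
Total stopping distance = 3.165 + 5.756 = 8.921 m, vs 8 m available — it cannot stop in time and overshoots by 8.921 − 8 = 0.921 m.

No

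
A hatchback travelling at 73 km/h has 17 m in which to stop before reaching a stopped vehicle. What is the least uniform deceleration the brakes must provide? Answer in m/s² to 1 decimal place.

73 km/h ÷ 3.6 = 20.2778 m/s.
v² = 2a·d ⇒ a = v²/(2d) = 20.2778² / (2 × 17.000) = 411.189 / 34.000 = 12.0938 m/s².

Required deceleration ≈ 12.1 m/s²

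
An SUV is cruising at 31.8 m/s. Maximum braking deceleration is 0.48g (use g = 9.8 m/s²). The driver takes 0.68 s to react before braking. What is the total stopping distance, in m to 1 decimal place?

a = 0.48 × 9.8 = 4.704 m/s².
Reaction distance = v·t_r = 31.8000 × 0.68 = 21.624 m.
Braking distance = v²/(2a) = 31.8000² / (2 × 4.704) = 1011.240 / 9.408 = 107.487 m.
Total = 21.624 + 107.487 = 129.111 m.

Total stopping distance ≈ 129.1 m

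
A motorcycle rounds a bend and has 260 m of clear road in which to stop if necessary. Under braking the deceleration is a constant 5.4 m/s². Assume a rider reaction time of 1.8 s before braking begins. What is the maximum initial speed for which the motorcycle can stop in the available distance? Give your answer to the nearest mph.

Maximum speed ≈ 99 mph

Stopping distance: v·t_r + v²/(2a) = 260 with t_r = 1.8 s and a = 5.400 m/s².
So v² + 19.440 v − 2808.00 = 0.
Positive root: v = −a·t_r + √((a·t_r)² + 2a·d) = −9.720 + √(94.478 + 2808.00) = 44.1547 m/s.
44.1547 m/s ÷ 0.44704 = 98.771 mph.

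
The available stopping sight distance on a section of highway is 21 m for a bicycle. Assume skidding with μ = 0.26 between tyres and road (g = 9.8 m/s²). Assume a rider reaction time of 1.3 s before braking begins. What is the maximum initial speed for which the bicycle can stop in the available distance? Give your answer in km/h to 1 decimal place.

a = μg = 0.26 × 9.8 = 2.548 m/s².
Stopping distance: v·t_r + v²/(2a) = 21 with t_r = 1.3 s and a = 2.548 m/s².
So v² + 6.625 v − 107.02 = 0.
Positive root: v = −a·t_r + √((a·t_r)² + 2a·d) = −3.312 + √(10.969 + 107.02) = 7.5503 m/s.
7.5503 m/s × 3.6 = 27.181 km/h.

Maximum speed ≈ 27.2 km/h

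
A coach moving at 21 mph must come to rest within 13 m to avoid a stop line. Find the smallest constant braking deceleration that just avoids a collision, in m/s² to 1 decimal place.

Required deceleration ≈ 3.4 m/s²

21 mph × 0.44704 = 9.3878 m/s.
v² = 2a·d ⇒ a = v²/(2d) = 9.3878² / (2 × 13.000) = 88.131 / 26.000 = 3.3897 m/s².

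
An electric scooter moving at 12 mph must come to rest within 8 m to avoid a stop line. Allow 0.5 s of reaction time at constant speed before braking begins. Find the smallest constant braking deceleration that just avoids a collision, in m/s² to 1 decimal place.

Required deceleration ≈ 2.7 m/s²

12 mph × 0.44704 = 5.3645 m/s.
Distance covered during reaction = 5.3645 × 0.5 = 2.682 m.
Distance available for braking: 8 − 2.682 = 5.318 m.
v² = 2a·d ⇒ a = v²/(2d) = 5.3645² / (2 × 5.318) = 28.778 / 10.636 = 2.7057 m/s².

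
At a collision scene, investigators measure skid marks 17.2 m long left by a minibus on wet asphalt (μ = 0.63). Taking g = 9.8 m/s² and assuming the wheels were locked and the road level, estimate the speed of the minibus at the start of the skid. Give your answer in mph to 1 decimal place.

Initial speed ≈ 32.6 mph

Deceleration a = μg = 0.63 × 9.8 = 6.174 m/s².
v = √(2a·d) = √(2 × 6.174 × 17.2) = √212.386 = 14.5735 m/s.
= 14.5735 ÷ 0.44704 = 32.600 mph.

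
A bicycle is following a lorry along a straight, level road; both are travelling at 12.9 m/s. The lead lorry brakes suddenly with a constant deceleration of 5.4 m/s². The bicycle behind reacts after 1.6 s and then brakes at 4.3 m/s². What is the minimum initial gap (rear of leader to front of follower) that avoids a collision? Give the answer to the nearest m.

Leader travels v²/(2a_L) = 166.410 / 10.800 = 15.408 m before stopping.
Follower covers v·t_r = 12.9000 × 1.6 = 20.640 m while reacting, then v²/(2a_F) = 166.410 / 8.600 = 19.350 m while braking, for a total of 20.640 + 19.350 = 39.990 m.
Since a_F ≤ a_L and the follower starts braking later, the follower is never slower than the leader, so the closest approach is when both have stopped.
Minimum gap = 39.990 − 15.408 = 24.582 m.

Minimum gap ≈ 25 m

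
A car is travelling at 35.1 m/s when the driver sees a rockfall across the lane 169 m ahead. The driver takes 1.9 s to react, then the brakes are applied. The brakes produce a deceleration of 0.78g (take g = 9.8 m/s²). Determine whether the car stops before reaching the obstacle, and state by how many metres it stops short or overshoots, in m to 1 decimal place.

a = 0.78 × 9.8 = 7.644 m/s².
Reaction distance = 35.1000 × 1.9 = 66.690 m.
Braking distance = v²/(2a) = 1232.010 / 15.288 = 80.587 m.
Total stopping distance = 66.690 + 80.587 = 147.277 m, vs 169 m available — it stops with 169 − 147.277 = 21.723 m to spare.

Yes — it stops 21.7 m short of the obstacle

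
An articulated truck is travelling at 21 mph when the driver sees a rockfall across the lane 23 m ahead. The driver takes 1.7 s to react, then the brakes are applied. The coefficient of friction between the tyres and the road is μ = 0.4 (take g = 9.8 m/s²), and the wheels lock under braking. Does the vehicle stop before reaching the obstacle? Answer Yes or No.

No

21 mph × 0.44704 = 9.3878 m/s.
a = μg = 0.4 × 9.8 = 3.920 m/s².
Reaction distance = 9.3878 × 1.7 = 15.959 m.
Braking distance = v²/(2a) = 88.131 / 7.840 = 11.241 m.
Total stopping distance = 15.959 + 11.241 = 27.200 m, vs 23 m available — it cannot stop in time and overshoots by 27.200 − 23 = 4.200 m.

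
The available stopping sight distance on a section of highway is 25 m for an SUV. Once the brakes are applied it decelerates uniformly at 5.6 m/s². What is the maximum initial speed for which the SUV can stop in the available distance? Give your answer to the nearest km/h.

v²/(2a) = d ⇒ v = √(2 × 5.600 × 25) = √280.00 = 16.7332 m/s.
16.7332 m/s × 3.6 = 60.240 km/h.

Maximum speed ≈ 60 km/h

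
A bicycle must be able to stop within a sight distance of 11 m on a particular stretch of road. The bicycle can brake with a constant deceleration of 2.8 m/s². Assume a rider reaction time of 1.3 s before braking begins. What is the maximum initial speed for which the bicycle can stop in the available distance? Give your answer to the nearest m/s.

Maximum speed ≈ 5 m/s

Stopping distance: v·t_r + v²/(2a) = 11 with t_r = 1.3 s and a = 2.800 m/s².
So v² + 7.280 v − 61.60 = 0.
Positive root: v = −a·t_r + √((a·t_r)² + 2a·d) = −3.640 + √(13.250 + 61.60) = 5.0116 m/s.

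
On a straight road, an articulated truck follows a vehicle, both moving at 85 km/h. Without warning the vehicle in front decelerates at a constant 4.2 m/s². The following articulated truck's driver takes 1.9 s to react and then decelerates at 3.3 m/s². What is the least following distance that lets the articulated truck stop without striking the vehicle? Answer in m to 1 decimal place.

85 km/h ÷ 3.6 = 23.6111 m/s.
Leader travels v²/(2a_L) = 557.484 / 8.400 = 66.367 m before stopping.
Follower covers v·t_r = 23.6111 × 1.9 = 44.861 m while reacting, then v²/(2a_F) = 557.484 / 6.600 = 84.467 m while braking, for a total of 44.861 + 84.467 = 129.328 m.
Since a_F ≤ a_L and the follower starts braking later, the follower is never slower than the leader, so the closest approach is when both have stopped.
Minimum gap = 129.328 − 66.367 = 62.961 m.

Minimum gap ≈ 63.0 m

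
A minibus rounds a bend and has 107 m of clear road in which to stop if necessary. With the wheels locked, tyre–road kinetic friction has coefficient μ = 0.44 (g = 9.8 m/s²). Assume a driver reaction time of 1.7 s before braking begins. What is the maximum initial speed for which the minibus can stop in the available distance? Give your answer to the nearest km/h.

Maximum speed ≈ 86 km/h

a = μg = 0.44 × 9.8 = 4.312 m/s².
Stopping distance: v·t_r + v²/(2a) = 107 with t_r = 1.7 s and a = 4.312 m/s².
So v² + 14.661 v − 922.77 = 0.
Positive root: v = −a·t_r + √((a·t_r)² + 2a·d) = −7.330 + √(53.729 + 922.77) = 23.9190 m/s.
23.9190 m/s × 3.6 = 86.108 km/h.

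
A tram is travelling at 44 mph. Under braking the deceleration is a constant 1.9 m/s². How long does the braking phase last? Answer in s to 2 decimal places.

44 mph × 0.44704 = 19.6698 m/s.
Braking time = v/a = 19.6698 / 1.900 = 10.353 s.

Braking time ≈ 10.35 s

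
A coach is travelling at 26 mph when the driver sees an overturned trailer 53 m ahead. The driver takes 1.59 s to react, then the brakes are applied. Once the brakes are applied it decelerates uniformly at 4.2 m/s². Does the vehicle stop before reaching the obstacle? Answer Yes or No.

26 mph × 0.44704 = 11.6230 m/s.
Reaction distance = 11.6230 × 1.59 = 18.481 m.
Braking distance = v²/(2a) = 135.094 / 8.400 = 16.083 m.
Total stopping distance = 18.481 + 16.083 = 34.564 m, vs 53 m available — it stops with 53 − 34.564 = 18.436 m to spare.

Yes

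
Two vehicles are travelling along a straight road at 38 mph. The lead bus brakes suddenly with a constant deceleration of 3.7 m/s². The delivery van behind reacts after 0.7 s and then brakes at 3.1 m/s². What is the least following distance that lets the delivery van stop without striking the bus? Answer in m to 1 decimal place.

Minimum gap ≈ 19.4 m

38 mph × 0.44704 = 16.9875 m/s.
Leader travels v²/(2a_L) = 288.575 / 7.400 = 38.997 m before stopping.
Follower covers v·t_r = 16.9875 × 0.7 = 11.891 m while reacting, then v²/(2a_F) = 288.575 / 6.200 = 46.544 m while braking, for a total of 11.891 + 46.544 = 58.435 m.
Since a_F ≤ a_L and the follower starts braking later, the follower is never slower than the leader, so the closest approach is when both have stopped.
Minimum gap = 58.435 − 38.997 = 19.438 m.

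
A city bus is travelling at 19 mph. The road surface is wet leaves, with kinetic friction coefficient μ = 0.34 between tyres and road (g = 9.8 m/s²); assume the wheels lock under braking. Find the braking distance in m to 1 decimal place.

19 mph × 0.44704 = 8.4938 m/s.
a = μg = 0.34 × 9.8 = 3.332 m/s².
Braking distance = v²/(2a) = 8.4938² / (2 × 3.332) = 72.145 / 6.664 = 10.826 m.

Braking distance ≈ 10.8 m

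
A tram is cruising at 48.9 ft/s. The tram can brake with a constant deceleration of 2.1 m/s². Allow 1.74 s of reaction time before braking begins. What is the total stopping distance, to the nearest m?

48.9 ft/s × 0.3048 = 14.9047 m/s.
Reaction distance = v·t_r = 14.9047 × 1.74 = 25.934 m.
Braking distance = v²/(2a) = 14.9047² / (2 × 2.100) = 222.150 / 4.200 = 52.893 m.
Total = 25.934 + 52.893 = 78.827 m.

Total stopping distance ≈ 79 m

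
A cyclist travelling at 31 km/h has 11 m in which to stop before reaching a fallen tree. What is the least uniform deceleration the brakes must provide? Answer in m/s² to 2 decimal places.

Required deceleration ≈ 3.37 m/s²

31 km/h ÷ 3.6 = 8.6111 m/s.
v² = 2a·d ⇒ a = v²/(2d) = 8.6111² / (2 × 11.000) = 74.151 / 22.000 = 3.3705 m/s².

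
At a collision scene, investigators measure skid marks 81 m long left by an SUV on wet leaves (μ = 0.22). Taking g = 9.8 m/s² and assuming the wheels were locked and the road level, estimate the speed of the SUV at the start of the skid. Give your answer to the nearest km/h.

Deceleration a = μg = 0.22 × 9.8 = 2.156 m/s².
v = √(2a·d) = √(2 × 2.156 × 81) = √349.272 = 18.6888 m/s.
= 18.6888 × 3.6 = 67.280 km/h.

Initial speed ≈ 67 km/h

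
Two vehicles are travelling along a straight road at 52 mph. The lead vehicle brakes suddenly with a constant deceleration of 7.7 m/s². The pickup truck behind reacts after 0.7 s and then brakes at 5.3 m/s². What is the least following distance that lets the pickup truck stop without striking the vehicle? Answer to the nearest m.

Minimum gap ≈ 32 m

52 mph × 0.44704 = 23.2461 m/s.
Leader travels v²/(2a_L) = 540.381 / 15.400 = 35.090 m before stopping.
Follower covers v·t_r = 23.2461 × 0.7 = 16.272 m while reacting, then v²/(2a_F) = 540.381 / 10.600 = 50.979 m while braking, for a total of 16.272 + 50.979 = 67.251 m.
Since a_F ≤ a_L and the follower starts braking later, the follower is never slower than the leader, so the closest approach is when both have stopped.
Minimum gap = 67.251 − 35.090 = 32.161 m.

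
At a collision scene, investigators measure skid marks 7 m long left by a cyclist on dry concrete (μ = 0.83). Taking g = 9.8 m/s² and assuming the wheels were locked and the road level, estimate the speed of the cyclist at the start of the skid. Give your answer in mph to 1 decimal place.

Deceleration a = μg = 0.83 × 9.8 = 8.134 m/s².
v = √(2a·d) = √(2 × 8.134 × 7) = √113.876 = 10.6713 m/s.
= 10.6713 ÷ 0.44704 = 23.871 mph.

Initial speed ≈ 23.9 mph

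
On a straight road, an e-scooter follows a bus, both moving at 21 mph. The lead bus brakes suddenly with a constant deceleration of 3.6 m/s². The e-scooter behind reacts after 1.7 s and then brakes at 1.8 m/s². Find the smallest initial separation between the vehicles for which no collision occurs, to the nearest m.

Minimum gap ≈ 28 m

21 mph × 0.44704 = 9.3878 m/s.
Leader travels v²/(2a_L) = 88.131 / 7.200 = 12.240 m before stopping.
Follower covers v·t_r = 9.3878 × 1.7 = 15.959 m while reacting, then v²/(2a_F) = 88.131 / 3.600 = 24.481 m while braking, for a total of 15.959 + 24.481 = 40.440 m.
Since a_F ≤ a_L and the follower starts braking later, the follower is never slower than the leader, so the closest approach is when both have stopped.
Minimum gap = 40.440 − 12.240 = 28.200 m.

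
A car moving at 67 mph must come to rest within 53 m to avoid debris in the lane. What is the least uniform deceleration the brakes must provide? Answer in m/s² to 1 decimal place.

67 mph × 0.44704 = 29.9517 m/s.
v² = 2a·d ⇒ a = v²/(2d) = 29.9517² / (2 × 53.000) = 897.104 / 106.000 = 8.4632 m/s².

Required deceleration ≈ 8.5 m/s²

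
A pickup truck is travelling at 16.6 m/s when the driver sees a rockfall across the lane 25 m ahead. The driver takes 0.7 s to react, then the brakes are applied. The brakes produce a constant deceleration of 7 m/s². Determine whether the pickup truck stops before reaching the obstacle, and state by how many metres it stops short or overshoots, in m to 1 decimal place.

Reaction distance = 16.6000 × 0.7 = 11.620 m.
Braking distance = v²/(2a) = 275.560 / 14.000 = 19.683 m.
Total stopping distance = 11.620 + 19.683 = 31.303 m, vs 25 m available — it cannot stop in time and overshoots by 31.303 − 25 = 6.303 m.

No — it overshoots by 6.3 m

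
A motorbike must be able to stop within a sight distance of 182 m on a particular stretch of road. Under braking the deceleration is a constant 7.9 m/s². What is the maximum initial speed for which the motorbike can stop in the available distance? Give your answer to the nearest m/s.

v²/(2a) = d ⇒ v = √(2 × 7.900 × 182) = √2875.60 = 53.6246 m/s.

Maximum speed ≈ 54 m/s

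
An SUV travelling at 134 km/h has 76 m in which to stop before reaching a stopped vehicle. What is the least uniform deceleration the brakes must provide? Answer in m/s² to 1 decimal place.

134 km/h ÷ 3.6 = 37.2222 m/s.
v² = 2a·d ⇒ a = v²/(2d) = 37.2222² / (2 × 76.000) = 1385.492 / 152.000 = 9.1151 m/s².

Required deceleration ≈ 9.1 m/s²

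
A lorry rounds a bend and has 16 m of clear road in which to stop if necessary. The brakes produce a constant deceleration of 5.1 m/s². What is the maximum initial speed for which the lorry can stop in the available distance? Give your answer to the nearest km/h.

Maximum speed ≈ 46 km/h

v²/(2a) = d ⇒ v = √(2 × 5.100 × 16) = √163.20 = 12.7750 m/s.
12.7750 m/s × 3.6 = 45.990 km/h.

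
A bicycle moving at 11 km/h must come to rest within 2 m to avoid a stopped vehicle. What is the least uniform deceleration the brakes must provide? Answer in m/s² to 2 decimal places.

Required deceleration ≈ 2.33 m/s²

11 km/h ÷ 3.6 = 3.0556 m/s.
v² = 2a·d ⇒ a = v²/(2d) = 3.0556² / (2 × 2.000) = 9.337 / 4.000 = 2.3342 m/s².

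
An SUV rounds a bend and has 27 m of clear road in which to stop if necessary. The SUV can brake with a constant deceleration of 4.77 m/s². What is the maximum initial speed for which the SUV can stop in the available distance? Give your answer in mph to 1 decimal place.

v²/(2a) = d ⇒ v = √(2 × 4.770 × 27) = √257.58 = 16.0493 m/s.
16.0493 m/s ÷ 0.44704 = 35.901 mph.

Maximum speed ≈ 35.9 mph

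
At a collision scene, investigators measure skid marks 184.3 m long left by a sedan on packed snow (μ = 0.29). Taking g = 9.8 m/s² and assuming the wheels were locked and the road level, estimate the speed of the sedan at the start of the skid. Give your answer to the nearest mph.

Deceleration a = μg = 0.29 × 9.8 = 2.842 m/s².
v = √(2a·d) = √(2 × 2.842 × 184.3) = √1047.561 = 32.3660 m/s.
= 32.3660 ÷ 0.44704 = 72.401 mph.

Initial speed ≈ 72 mph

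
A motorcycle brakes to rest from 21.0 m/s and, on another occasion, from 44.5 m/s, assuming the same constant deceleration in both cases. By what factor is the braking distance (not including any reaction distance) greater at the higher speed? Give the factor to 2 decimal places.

Factor ≈ 4.49

Braking distance d = v²/(2a), so with a fixed, d ∝ v².
Factor = (44.5/21.0)² = 2.1190² = 4.4902.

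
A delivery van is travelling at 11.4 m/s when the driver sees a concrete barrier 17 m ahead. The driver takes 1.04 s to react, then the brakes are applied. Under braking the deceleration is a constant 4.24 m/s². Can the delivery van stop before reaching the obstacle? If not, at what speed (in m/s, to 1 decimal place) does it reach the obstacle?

Reaction distance = 11.4000 × 1.04 = 11.856 m.
Braking distance needed to stop: v²/(2a) = 129.960 / 8.480 = 15.325 m, so total needed = 11.856 + 15.325 = 27.181 m > 17 m — it cannot stop.
Distance remaining when braking begins: 17 − 11.856 = 5.144 m.
v² = v₀² − 2a·d = 129.960 − 2 × 4.240 × 5.144 = 86.339 m²/s².
v = √86.339 = 9.292 m/s.

No — it strikes the obstacle at 9.3 m/s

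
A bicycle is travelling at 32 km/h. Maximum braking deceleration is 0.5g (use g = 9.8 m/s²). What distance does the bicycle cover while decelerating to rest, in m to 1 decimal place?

32 km/h ÷ 3.6 = 8.8889 m/s.
a = 0.5 × 9.8 = 4.900 m/s².
Braking distance = v²/(2a) = 8.8889² / (2 × 4.900) = 79.013 / 9.800 = 8.063 m.

Braking distance ≈ 8.1 m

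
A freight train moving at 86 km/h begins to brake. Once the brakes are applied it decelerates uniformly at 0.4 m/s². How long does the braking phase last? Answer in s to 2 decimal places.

86 km/h ÷ 3.6 = 23.8889 m/s.
Braking time = v/a = 23.8889 / 0.400 = 59.722 s.

Braking time ≈ 59.72 s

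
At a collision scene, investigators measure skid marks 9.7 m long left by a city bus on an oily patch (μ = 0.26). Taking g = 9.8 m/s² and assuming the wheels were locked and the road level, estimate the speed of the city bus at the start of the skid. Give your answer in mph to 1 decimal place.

Deceleration a = μg = 0.26 × 9.8 = 2.548 m/s².
v = √(2a·d) = √(2 × 2.548 × 9.7) = √49.431 = 7.0307 m/s.
= 7.0307 ÷ 0.44704 = 15.727 mph.

Initial speed ≈ 15.7 mph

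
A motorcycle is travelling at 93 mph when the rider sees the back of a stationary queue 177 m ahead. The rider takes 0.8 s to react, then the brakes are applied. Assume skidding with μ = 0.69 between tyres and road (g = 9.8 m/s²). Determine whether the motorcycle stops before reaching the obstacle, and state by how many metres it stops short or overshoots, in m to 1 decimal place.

93 mph × 0.44704 = 41.5747 m/s.
a = μg = 0.69 × 9.8 = 6.762 m/s².
Reaction distance = 41.5747 × 0.8 = 33.260 m.
Braking distance = v²/(2a) = 1728.456 / 13.524 = 127.807 m.
Total stopping distance = 33.260 + 127.807 = 161.067 m, vs 177 m available — it stops with 177 − 161.067 = 15.933 m to spare.

Yes — it stops 15.9 m short of the obstacle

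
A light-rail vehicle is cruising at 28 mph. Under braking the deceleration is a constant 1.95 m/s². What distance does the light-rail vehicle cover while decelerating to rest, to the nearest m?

28 mph × 0.44704 = 12.5171 m/s.
Braking distance = v²/(2a) = 12.5171² / (2 × 1.950) = 156.678 / 3.900 = 40.174 m.

Braking distance ≈ 40 m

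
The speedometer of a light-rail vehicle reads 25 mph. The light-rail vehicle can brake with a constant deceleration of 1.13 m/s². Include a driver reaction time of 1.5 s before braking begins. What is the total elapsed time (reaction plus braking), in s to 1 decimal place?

Total time ≈ 11.4 s

25 mph × 0.44704 = 11.1760 m/s.
Braking time = v/a = 11.1760 / 1.130 = 9.890 s.
Total = 1.5 + 9.890 = 11.390 s.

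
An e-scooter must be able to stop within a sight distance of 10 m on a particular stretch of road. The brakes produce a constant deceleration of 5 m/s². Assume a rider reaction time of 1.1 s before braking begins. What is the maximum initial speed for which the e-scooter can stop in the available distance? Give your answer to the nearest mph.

Maximum speed ≈ 13 mph

Stopping distance: v·t_r + v²/(2a) = 10 with t_r = 1.1 s and a = 5.000 m/s².
So v² + 11.000 v − 100.00 = 0.
Positive root: v = −a·t_r + √((a·t_r)² + 2a·d) = −5.500 + √(30.250 + 100.00) = 5.9127 m/s.
5.9127 m/s ÷ 0.44704 = 13.226 mph.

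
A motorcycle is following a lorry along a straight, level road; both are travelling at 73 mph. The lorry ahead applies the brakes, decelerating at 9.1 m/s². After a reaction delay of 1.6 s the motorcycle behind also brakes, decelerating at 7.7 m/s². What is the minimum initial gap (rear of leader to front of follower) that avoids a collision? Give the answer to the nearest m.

Minimum gap ≈ 63 m

73 mph × 0.44704 = 32.6339 m/s.
Leader travels v²/(2a_L) = 1064.971 / 18.200 = 58.515 m before stopping.
Follower covers v·t_r = 32.6339 × 1.6 = 52.214 m while reacting, then v²/(2a_F) = 1064.971 / 15.400 = 69.154 m while braking, for a total of 52.214 + 69.154 = 121.368 m.
Since a_F ≤ a_L and the follower starts braking later, the follower is never slower than the leader, so the closest approach is when both have stopped.
Minimum gap = 121.368 − 58.515 = 62.853 m.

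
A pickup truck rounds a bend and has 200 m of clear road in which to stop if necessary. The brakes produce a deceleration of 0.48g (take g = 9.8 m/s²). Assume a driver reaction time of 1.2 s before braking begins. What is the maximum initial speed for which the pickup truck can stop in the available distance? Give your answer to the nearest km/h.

a = 0.48 × 9.8 = 4.704 m/s².
Stopping distance: v·t_r + v²/(2a) = 200 with t_r = 1.2 s and a = 4.704 m/s².
So v² + 11.290 v − 1881.60 = 0.
Positive root: v = −a·t_r + √((a·t_r)² + 2a·d) = −5.645 + √(31.866 + 1881.60) = 38.0982 m/s.
38.0982 m/s × 3.6 = 137.154 km/h.

Maximum speed ≈ 137 km/h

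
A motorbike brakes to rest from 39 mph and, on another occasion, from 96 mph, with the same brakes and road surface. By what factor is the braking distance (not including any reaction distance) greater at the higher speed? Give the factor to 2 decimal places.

Factor ≈ 6.06

Braking distance d = v²/(2a), so with a fixed, d ∝ v².
Factor = (96/39)² = 2.4615² = 6.0590.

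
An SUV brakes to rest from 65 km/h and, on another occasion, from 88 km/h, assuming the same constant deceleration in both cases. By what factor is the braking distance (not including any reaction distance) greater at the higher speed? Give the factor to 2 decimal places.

Braking distance d = v²/(2a), so with a fixed, d ∝ v².
Factor = (88/65)² = 1.3538² = 1.8328.

Factor ≈ 1.83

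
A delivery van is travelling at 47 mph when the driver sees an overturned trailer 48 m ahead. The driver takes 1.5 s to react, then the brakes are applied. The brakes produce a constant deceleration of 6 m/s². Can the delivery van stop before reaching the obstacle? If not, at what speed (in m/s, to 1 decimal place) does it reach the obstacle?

No — it strikes the obstacle at 15.6 m/s

47 mph × 0.44704 = 21.0109 m/s.
Reaction distance = 21.0109 × 1.5 = 31.516 m.
Braking distance needed to stop: v²/(2a) = 441.458 / 12.000 = 36.788 m, so total needed = 31.516 + 36.788 = 68.304 m > 48 m — it cannot stop.
Distance remaining when braking begins: 48 − 31.516 = 16.484 m.
v² = v₀² − 2a·d = 441.458 − 2 × 6.000 × 16.484 = 243.650 m²/s².
v = √243.650 = 15.609 m/s.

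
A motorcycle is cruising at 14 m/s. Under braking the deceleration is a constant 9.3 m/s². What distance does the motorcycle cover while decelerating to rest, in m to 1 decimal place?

Braking distance ≈ 10.5 m

Braking distance = v²/(2a) = 14.0000² / (2 × 9.300) = 196.000 / 18.600 = 10.538 m.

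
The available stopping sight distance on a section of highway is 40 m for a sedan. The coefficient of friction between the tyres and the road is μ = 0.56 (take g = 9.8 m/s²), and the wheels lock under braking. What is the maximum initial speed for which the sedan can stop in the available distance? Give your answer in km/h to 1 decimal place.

Maximum speed ≈ 75.4 km/h

a = μg = 0.56 × 9.8 = 5.488 m/s².
v²/(2a) = d ⇒ v = √(2 × 5.488 × 40) = √439.04 = 20.9533 m/s.
20.9533 m/s × 3.6 = 75.432 km/h.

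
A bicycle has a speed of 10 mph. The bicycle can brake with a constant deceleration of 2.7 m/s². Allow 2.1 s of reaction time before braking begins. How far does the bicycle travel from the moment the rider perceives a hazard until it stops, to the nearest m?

10 mph × 0.44704 = 4.4704 m/s.
Reaction distance = v·t_r = 4.4704 × 2.1 = 9.388 m.
Braking distance = v²/(2a) = 4.4704² / (2 × 2.700) = 19.984 / 5.400 = 3.701 m.
Total = 9.388 + 3.701 = 13.089 m.

Total stopping distance ≈ 13 m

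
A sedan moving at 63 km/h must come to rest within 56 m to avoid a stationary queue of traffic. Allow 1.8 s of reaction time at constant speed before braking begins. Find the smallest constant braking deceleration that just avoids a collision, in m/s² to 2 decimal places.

63 km/h ÷ 3.6 = 17.5000 m/s.
Distance covered during reaction = 17.5000 × 1.8 = 31.500 m.
Distance available for braking: 56 − 31.500 = 24.500 m.
v² = 2a·d ⇒ a = v²/(2d) = 17.5000² / (2 × 24.500) = 306.250 / 49.000 = 6.2500 m/s².

Required deceleration ≈ 6.25 m/s²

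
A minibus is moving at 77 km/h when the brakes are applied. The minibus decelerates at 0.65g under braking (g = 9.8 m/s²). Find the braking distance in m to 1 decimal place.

Braking distance ≈ 35.9 m

77 km/h ÷ 3.6 = 21.3889 m/s.
a = 0.65 × 9.8 = 6.370 m/s².
Braking distance = v²/(2a) = 21.3889² / (2 × 6.370) = 457.485 / 12.740 = 35.909 m.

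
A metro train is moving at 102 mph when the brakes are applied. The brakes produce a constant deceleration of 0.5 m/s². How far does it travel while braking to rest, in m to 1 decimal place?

Braking distance ≈ 2079.2 m

102 mph × 0.44704 = 45.5981 m/s.
Braking distance = v²/(2a) = 45.5981² / (2 × 0.500) = 2079.187 / 1.000 = 2079.187 m.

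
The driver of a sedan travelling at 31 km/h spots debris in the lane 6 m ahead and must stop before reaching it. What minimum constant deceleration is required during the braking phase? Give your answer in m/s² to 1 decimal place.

Required deceleration ≈ 6.2 m/s²

31 km/h ÷ 3.6 = 8.6111 m/s.
v² = 2a·d ⇒ a = v²/(2d) = 8.6111² / (2 × 6.000) = 74.151 / 12.000 = 6.1792 m/s².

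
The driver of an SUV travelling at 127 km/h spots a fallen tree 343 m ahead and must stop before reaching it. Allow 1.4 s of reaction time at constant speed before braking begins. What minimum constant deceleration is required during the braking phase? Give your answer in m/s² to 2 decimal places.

127 km/h ÷ 3.6 = 35.2778 m/s.
Distance covered during reaction = 35.2778 × 1.4 = 49.389 m.
Distance available for braking: 343 − 49.389 = 293.611 m.
v² = 2a·d ⇒ a = v²/(2d) = 35.2778² / (2 × 293.611) = 1244.523 / 587.222 = 2.1193 m/s².

Required deceleration ≈ 2.12 m/s²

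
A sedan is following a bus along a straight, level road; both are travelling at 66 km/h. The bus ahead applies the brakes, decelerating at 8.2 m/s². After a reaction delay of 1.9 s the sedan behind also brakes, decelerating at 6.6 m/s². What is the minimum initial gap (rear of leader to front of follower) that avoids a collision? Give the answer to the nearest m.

Minimum gap ≈ 40 m

66 km/h ÷ 3.6 = 18.3333 m/s.
Leader travels v²/(2a_L) = 336.110 / 16.400 = 20.495 m before stopping.
Follower covers v·t_r = 18.3333 × 1.9 = 34.833 m while reacting, then v²/(2a_F) = 336.110 / 13.200 = 25.463 m while braking, for a total of 34.833 + 25.463 = 60.296 m.
Since a_F ≤ a_L and the follower starts braking later, the follower is never slower than the leader, so the closest approach is when both have stopped.
Minimum gap = 60.296 − 20.495 = 39.801 m.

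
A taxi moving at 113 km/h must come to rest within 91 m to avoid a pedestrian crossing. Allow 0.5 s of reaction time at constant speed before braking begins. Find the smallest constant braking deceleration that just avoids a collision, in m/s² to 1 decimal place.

Required deceleration ≈ 6.5 m/s²

113 km/h ÷ 3.6 = 31.3889 m/s.
Distance covered during reaction = 31.3889 × 0.5 = 15.694 m.
Distance available for braking: 91 − 15.694 = 75.306 m.
v² = 2a·d ⇒ a = v²/(2d) = 31.3889² / (2 × 75.306) = 985.263 / 150.612 = 6.5417 m/s².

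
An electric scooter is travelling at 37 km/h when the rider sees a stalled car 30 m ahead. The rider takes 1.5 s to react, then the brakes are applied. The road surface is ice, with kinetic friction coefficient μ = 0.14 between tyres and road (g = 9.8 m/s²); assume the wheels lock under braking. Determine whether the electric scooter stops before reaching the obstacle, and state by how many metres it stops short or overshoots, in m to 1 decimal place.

37 km/h ÷ 3.6 = 10.2778 m/s.
a = μg = 0.14 × 9.8 = 1.372 m/s².
Reaction distance = 10.2778 × 1.5 = 15.417 m.
Braking distance = v²/(2a) = 105.633 / 2.744 = 38.496 m.
Total stopping distance = 15.417 + 38.496 = 53.913 m, vs 30 m available — it cannot stop in time and overshoots by 53.913 − 30 = 23.913 m.

No — it overshoots by 23.9 m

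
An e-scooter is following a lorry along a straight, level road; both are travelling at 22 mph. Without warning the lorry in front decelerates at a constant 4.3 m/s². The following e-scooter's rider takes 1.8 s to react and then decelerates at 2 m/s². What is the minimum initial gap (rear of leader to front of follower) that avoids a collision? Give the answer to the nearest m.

22 mph × 0.44704 = 9.8349 m/s.
Leader travels v²/(2a_L) = 96.725 / 8.600 = 11.247 m before stopping.
Follower covers v·t_r = 9.8349 × 1.8 = 17.703 m while reacting, then v²/(2a_F) = 96.725 / 4.000 = 24.181 m while braking, for a total of 17.703 + 24.181 = 41.884 m.
Since a_F ≤ a_L and the follower starts braking later, the follower is never slower than the leader, so the closest approach is when both have stopped.
Minimum gap = 41.884 − 11.247 = 30.637 m.

Minimum gap ≈ 31 m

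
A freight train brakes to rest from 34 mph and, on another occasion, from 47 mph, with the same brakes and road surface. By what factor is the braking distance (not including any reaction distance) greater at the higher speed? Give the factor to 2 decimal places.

Factor ≈ 1.91

Braking distance d = v²/(2a), so with a fixed, d ∝ v².
Factor = (47/34)² = 1.3824² = 1.9110.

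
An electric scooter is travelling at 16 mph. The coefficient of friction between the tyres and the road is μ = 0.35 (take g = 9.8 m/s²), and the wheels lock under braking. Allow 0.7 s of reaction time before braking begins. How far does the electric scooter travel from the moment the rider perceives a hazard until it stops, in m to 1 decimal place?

16 mph × 0.44704 = 7.1526 m/s.
a = μg = 0.35 × 9.8 = 3.430 m/s².
Reaction distance = v·t_r = 7.1526 × 0.7 = 5.007 m.
Braking distance = v²/(2a) = 7.1526² / (2 × 3.430) = 51.160 / 6.860 = 7.458 m.
Total = 5.007 + 7.458 = 12.465 m.

Total stopping distance ≈ 12.5 m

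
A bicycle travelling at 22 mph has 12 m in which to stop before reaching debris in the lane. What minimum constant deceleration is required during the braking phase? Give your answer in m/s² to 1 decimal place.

22 mph × 0.44704 = 9.8349 m/s.
v² = 2a·d ⇒ a = v²/(2d) = 9.8349² / (2 × 12.000) = 96.725 / 24.000 = 4.0302 m/s².

Required deceleration ≈ 4.0 m/s²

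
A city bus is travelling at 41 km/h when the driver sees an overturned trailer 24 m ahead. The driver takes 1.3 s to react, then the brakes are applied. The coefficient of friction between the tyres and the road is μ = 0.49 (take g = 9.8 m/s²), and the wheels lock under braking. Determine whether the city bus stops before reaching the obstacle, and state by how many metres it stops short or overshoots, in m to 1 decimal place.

41 km/h ÷ 3.6 = 11.3889 m/s.
a = μg = 0.49 × 9.8 = 4.802 m/s².
Reaction distance = 11.3889 × 1.3 = 14.806 m.
Braking distance = v²/(2a) = 129.707 / 9.604 = 13.506 m.
Total stopping distance = 14.806 + 13.506 = 28.312 m, vs 24 m available — it cannot stop in time and overshoots by 28.312 − 24 = 4.312 m.

No — it overshoots by 4.3 m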